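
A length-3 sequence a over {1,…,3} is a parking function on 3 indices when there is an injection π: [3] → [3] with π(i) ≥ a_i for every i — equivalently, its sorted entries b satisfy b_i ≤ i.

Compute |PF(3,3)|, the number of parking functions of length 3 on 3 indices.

16

#PF = (3−3+1)·(3+1)^(3−1) = 1×16 = 16 (Pollak)
One tuple (1,2,1) → sorted (1,1,2): b_i ≤ i ∀i, a PF.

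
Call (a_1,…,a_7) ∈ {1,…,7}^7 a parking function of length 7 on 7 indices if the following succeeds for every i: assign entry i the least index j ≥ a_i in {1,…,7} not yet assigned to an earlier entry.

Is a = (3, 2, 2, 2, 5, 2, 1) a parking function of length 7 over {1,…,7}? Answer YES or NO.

YES

Rearranged: b = (1, 2, 2, 2, 2, 3, 5).
  b_1=1 ≤ 1
  b_2=2 ≤ 2
  b_3=2 ≤ 3
  b_4=2 ≤ 4
  b_5=2 ≤ 5
  b_6=3 ≤ 6
  b_7=5 ≤ 7
All bounds hold ⇒ YES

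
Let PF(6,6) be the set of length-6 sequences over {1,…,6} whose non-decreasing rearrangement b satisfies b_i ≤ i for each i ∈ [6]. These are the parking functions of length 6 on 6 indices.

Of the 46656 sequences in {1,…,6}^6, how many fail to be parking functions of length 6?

29849

#PF = 1·7^5 = 1×16807 = 16807 (Konheim–Weiss)
Check (4,6,4,4,4,3) → sorted (3,4,4,4,4,6): b_1=3>1, not a PF.
6^6 − 16807 = 46656 − 16807 = 29849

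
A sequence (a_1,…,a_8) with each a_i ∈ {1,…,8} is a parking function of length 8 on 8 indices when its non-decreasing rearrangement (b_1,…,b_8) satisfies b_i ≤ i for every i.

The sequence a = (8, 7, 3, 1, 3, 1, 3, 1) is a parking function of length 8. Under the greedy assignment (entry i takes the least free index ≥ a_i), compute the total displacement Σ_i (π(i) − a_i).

9

Σπ(i) = 1+…+8 = 36; Σa = 8+7+3+1+3+1+3+1 = 27; disp = 36−27 = 9.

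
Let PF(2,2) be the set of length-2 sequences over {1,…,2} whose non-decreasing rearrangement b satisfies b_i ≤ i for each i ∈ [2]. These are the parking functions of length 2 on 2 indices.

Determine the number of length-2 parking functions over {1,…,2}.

#PF = (2+1−2)·(2+1)^{2−1} = 1·3 = 3 (Pollak)
E.g. (2,1) → sorted (1,2): b_i ≤ i ∀i, a PF.

3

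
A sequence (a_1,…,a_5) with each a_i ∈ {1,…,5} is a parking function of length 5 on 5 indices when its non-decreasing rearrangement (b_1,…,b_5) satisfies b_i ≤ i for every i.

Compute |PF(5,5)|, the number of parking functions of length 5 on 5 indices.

1296

#PF = (5−5+1)·(5+1)^(5−1) = 1×1296 = 1296 (Konheim–Weiss)
E.g. (2,1,4,3,2) → sorted (1,2,2,3,4): b_i ≤ i ∀i, a PF.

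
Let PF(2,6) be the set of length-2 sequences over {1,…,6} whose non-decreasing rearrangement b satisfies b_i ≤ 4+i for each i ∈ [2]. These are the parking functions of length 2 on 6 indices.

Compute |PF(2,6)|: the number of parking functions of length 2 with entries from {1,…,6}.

Count = (6+1−2)·(6+1)^{2−1} = 5·7 = 35
One tuple (5,1) → sorted (1,5): b_i ≤ 4+i ∀i, a PF.

35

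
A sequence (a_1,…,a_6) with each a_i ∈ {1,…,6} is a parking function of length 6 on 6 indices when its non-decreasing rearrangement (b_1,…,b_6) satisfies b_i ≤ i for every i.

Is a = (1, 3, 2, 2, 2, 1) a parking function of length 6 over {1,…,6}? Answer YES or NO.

Rearranged: b = (1, 1, 2, 2, 2, 3).
  b_1=1 ≤ 1
  b_2=1 ≤ 2
  b_3=2 ≤ 3
  b_4=2 ≤ 4
  b_5=2 ≤ 5
  b_6=3 ≤ 6
All bounds hold ⇒ YES

YES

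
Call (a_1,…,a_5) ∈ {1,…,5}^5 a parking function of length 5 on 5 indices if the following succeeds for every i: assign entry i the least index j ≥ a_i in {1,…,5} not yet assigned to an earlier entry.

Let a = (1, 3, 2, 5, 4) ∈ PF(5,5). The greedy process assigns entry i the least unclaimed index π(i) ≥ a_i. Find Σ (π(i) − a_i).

Σπ = 15 ({1..5} each once); Σa = 1+3+2+5+4 = 15; disp = 15−15 = 0.

0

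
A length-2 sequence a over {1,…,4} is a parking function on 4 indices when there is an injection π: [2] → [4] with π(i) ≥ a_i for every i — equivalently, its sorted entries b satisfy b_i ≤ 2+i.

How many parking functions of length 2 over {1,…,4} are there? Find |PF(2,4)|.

15

|PF(2,4)| = (5−2)·5^(2−1) = 3×5 = 15 (Konheim–Weiss)
One tuple (4,3) → sorted (3,4): b_i ≤ 2+i ∀i, a PF.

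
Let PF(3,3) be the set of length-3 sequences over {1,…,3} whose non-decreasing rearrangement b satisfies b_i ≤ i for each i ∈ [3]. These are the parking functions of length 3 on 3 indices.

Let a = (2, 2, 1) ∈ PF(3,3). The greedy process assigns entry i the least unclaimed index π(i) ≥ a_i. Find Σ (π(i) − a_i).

Σπ(i) = 1+…+3 = 6; Σa = 2+2+1 = 5; disp = 6−5 = 1.

1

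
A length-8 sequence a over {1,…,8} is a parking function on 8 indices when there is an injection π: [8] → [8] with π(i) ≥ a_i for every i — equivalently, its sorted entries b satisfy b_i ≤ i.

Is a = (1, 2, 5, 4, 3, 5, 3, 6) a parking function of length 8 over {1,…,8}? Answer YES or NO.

Rearranged: b = (1, 2, 3, 3, 4, 5, 5, 6).
  b_1=1 ≤ 1
  b_2=2 ≤ 2
  b_3=3 ≤ 3
  b_4=3 ≤ 4
  b_5=4 ≤ 5
  b_6=5 ≤ 6
  b_7=5 ≤ 7
  b_8=6 ≤ 8
All bounds hold ⇒ YES

YES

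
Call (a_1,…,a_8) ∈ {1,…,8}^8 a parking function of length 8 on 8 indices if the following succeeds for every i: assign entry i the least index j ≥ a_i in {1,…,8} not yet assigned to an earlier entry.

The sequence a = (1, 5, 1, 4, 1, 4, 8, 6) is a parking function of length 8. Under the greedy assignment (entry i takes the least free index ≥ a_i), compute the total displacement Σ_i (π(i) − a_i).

6

Σπ = 8·9/2 = 36 (π permutes [8]); Σa = 1+5+1+4+1+4+8+6 = 30; disp = 36−30 = 6.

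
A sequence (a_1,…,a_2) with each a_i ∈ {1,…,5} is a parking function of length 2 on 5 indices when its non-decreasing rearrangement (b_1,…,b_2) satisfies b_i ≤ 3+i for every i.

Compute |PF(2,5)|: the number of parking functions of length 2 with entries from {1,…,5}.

24

|PF(2,5)| = (5+1−2)·(5+1)^{2−1} = 4×6 = 24 [KW]
Example (3,4) → sorted (3,4): b_i ≤ 3+i ∀i, a PF.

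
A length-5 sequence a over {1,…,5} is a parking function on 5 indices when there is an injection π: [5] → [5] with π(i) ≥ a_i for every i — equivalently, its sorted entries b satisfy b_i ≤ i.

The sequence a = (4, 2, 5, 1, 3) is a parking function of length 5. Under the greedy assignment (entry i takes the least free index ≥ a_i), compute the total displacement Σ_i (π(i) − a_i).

Σπ = 5·6/2 = 15 (π permutes [5]); Σa = 4+2+5+1+3 = 15; disp = 15−15 = 0.

0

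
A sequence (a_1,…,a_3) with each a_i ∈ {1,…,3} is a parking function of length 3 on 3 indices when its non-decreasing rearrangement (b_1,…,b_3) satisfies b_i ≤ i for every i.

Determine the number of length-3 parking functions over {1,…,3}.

Count = (4−3)·4^(3−1) = 1 · 16 = 16 [KW]
One tuple (2,1,2) → sorted (1,2,2): b_i ≤ i ∀i, a PF.

16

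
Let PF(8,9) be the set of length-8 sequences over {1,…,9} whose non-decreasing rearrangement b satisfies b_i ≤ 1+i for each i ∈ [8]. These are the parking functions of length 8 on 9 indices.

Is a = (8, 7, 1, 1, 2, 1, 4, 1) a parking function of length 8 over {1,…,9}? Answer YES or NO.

Sorted: b = (1, 1, 1, 1, 2, 4, 7, 8).
  b_1=1 ≤ 2
  b_2=1 ≤ 3
  b_3=1 ≤ 4
  b_4=1 ≤ 5
  b_5=2 ≤ 6
  b_6=4 ≤ 7
  b_7=7 ≤ 8
  b_8=8 ≤ 9
All bounds hold ⇒ YES

YES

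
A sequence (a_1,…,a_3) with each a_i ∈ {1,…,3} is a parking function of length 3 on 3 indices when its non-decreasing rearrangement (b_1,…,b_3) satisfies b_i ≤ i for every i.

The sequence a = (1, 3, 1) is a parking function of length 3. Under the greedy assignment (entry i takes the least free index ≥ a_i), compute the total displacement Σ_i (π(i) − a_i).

Σπ = 6 ({1..3} each once); Σa = 1+3+1 = 5; disp = 6−5 = 1.

1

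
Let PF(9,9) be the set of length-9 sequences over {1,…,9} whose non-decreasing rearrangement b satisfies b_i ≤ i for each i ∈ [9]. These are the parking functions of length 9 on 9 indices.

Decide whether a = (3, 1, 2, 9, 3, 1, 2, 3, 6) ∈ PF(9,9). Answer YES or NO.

YES

Sorted: b = (1, 1, 2, 2, 3, 3, 3, 6, 9).
  b_1=1 ≤ 1
  b_2=1 ≤ 2
  b_3=2 ≤ 3
  b_4=2 ≤ 4
  b_5=3 ≤ 5
  b_6=3 ≤ 6
  b_7=3 ≤ 7
  b_8=6 ≤ 8
  b_9=9 ≤ 9
All bounds hold ⇒ YES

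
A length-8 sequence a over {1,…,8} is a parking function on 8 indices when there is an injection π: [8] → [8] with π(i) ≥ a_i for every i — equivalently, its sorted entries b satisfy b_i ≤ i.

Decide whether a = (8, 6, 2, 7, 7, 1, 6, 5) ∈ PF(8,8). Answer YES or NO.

NO

Rearranged: b = (1, 2, 5, 6, 6, 7, 7, 8).
  b_1=1 ≤ 1
  b_2=2 ≤ 2
  b_3=5 > 3
  fails at i=3 ⇒ NO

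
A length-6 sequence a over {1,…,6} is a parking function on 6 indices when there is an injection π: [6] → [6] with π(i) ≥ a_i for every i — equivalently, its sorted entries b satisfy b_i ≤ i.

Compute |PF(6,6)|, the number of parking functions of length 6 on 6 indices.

16807

#PF = 1·7^5 = 1×16807 = 16807 (Pollak)
Example (1,3,3,5,3,2) → sorted (1,2,3,3,3,5): b_i ≤ i ∀i, a PF.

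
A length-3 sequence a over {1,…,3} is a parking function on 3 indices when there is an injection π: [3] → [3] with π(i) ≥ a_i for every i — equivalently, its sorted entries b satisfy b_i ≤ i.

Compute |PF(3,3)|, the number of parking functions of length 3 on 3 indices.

|PF(3,3)| = (3+1−3)·(3+1)^{3−1} = 1 · 16 = 16 (Pollak)
Example (3,2,1) → sorted (1,2,3): b_i ≤ i ∀i, a PF.

16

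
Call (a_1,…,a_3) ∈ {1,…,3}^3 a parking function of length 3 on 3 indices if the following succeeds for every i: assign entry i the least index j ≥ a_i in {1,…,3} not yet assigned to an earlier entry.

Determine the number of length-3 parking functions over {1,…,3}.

|PF| = (3+1−3)·(3+1)^{3−1} = 1 · 16 = 16
E.g. (3,2,1) → sorted (1,2,3): b_i ≤ i ∀i, a PF.

16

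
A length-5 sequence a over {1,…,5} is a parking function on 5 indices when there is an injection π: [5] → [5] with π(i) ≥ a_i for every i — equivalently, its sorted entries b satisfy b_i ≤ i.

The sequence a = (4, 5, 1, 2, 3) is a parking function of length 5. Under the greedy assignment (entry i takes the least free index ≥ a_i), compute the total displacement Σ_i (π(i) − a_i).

Σπ(i) = 1+…+5 = 15; Σa = 4+5+1+2+3 = 15; disp = 15−15 = 0.

0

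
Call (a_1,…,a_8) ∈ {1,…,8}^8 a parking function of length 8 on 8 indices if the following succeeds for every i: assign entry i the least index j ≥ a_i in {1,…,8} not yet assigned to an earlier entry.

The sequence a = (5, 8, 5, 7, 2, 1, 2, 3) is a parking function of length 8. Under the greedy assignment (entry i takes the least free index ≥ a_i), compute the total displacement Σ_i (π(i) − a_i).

Σπ = 8·9/2 = 36 (π permutes [8]); Σa = 5+8+5+7+2+1+2+3 = 33; disp = 36−33 = 3.

3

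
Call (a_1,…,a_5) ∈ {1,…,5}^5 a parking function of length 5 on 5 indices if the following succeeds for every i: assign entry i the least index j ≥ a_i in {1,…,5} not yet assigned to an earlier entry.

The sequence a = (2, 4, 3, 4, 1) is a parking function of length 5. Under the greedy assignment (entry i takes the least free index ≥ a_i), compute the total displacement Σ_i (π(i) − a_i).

1

Σπ(i) = 1+…+5 = 15; Σa = 2+4+3+4+1 = 14; disp = 15−14 = 1.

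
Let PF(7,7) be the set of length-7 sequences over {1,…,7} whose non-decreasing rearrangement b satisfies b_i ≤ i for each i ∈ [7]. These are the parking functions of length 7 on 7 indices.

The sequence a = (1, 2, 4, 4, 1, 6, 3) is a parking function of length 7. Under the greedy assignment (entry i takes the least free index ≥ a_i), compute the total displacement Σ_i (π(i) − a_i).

Σπ(i) = 1+…+7 = 28; Σa = 1+2+4+4+1+6+3 = 21; disp = 28−21 = 7.

7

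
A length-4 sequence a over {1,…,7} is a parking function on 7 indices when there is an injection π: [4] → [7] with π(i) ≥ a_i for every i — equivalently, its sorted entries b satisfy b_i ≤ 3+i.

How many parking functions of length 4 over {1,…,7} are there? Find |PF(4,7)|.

#PF = (8−4)·8^(4−1) = 4 · 512 = 2048 (Pollak)
One tuple (2,2,1,3) → sorted (1,2,2,3): b_i ≤ 3+i ∀i, a PF.

2048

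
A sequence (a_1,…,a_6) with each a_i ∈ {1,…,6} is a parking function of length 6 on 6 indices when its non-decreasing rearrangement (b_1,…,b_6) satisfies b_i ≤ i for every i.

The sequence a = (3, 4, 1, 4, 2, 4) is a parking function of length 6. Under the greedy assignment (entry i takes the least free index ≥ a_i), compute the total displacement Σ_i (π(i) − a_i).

3

Σπ = 21 ({1..6} each once); Σa = 3+4+1+4+2+4 = 18; disp = 21−18 = 3.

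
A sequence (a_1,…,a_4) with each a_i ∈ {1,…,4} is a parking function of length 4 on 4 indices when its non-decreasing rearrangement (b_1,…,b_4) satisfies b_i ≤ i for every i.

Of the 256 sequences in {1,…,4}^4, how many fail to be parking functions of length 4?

|PF(4,4)| = (4+1−4)·(4+1)^{4−1} = 1·125 = 125 (Pollak)
One tuple (4,4,1,4) → sorted (1,4,4,4): b_2=4>2, not a PF.
Total 256; non-PF = 256−125 = 131

131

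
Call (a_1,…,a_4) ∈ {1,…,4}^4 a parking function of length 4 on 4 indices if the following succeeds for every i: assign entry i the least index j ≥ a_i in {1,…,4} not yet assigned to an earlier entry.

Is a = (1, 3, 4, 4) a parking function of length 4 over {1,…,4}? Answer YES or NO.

NO

Rearranged: b = (1, 3, 4, 4).
  b_1=1 ≤ 1
  b_2=3 > 2
  fails at i=2 ⇒ NO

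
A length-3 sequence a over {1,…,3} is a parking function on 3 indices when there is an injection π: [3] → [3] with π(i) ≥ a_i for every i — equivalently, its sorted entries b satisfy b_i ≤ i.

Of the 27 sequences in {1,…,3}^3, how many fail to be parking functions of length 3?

Count = 1·4^2 = 1×16 = 16 [KW]
One tuple (3,1,3) → sorted (1,3,3): b_2=3>2, not a PF.
Total 27; non-PF = 27−16 = 11

11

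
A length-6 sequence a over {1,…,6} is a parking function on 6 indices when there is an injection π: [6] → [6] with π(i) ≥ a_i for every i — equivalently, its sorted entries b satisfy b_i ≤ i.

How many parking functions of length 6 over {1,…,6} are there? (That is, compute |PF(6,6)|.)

Count = (6−6+1)·(6+1)^(6−1) = 1×16807 = 16807 [KW]
Example (5,3,1,2,3,5) → sorted (1,2,3,3,5,5): b_i ≤ i ∀i, a PF.

16807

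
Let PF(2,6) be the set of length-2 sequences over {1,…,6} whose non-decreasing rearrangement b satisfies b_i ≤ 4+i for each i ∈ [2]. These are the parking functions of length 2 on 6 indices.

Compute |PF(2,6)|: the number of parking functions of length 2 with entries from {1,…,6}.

35

|PF(2,6)| = (6+1−2)·(6+1)^{2−1} = 5 · 7 = 35
Check (5,3) → sorted (3,5): b_i ≤ 4+i ∀i, a PF.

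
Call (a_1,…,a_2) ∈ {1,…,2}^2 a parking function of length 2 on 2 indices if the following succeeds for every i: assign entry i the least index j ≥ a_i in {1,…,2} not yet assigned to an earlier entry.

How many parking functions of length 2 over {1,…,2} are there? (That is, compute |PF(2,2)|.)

Count = 1·3^1 = 1·3 = 3
E.g. (1,1) → sorted (1,1): b_i ≤ i ∀i, a PF.

3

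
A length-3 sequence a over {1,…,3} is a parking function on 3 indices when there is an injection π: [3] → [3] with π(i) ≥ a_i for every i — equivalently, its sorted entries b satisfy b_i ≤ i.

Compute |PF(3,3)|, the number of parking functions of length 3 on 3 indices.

|PF(3,3)| = (4−3)·4^(3−1) = 1×16 = 16 (Pollak)
Example (3,1,1) → sorted (1,1,3): b_i ≤ i ∀i, a PF.

16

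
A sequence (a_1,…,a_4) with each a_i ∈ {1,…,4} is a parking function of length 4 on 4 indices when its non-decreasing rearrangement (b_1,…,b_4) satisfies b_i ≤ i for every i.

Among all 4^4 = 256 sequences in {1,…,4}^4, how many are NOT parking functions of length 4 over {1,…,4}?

131

#PF = (4−4+1)·(4+1)^(4−1) = 1×125 = 125 [KW]
Check (2,2,3,4) → sorted (2,2,3,4): b_1=2>1, not a PF.
Total 256; non-PF = 256−125 = 131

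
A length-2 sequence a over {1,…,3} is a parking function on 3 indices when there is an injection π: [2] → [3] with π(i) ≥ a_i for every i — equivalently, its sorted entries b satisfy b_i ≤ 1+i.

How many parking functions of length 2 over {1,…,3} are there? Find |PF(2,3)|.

8

|PF(2,3)| = (3−2+1)·(3+1)^(2−1) = 2·4 = 8
Check (2,3) → sorted (2,3): b_i ≤ 1+i ∀i, a PF.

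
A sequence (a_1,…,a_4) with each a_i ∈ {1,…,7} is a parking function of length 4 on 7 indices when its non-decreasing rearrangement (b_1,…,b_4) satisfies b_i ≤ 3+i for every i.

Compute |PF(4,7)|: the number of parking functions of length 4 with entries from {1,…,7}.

|PF| = (8−4)·8^(4−1) = 4·512 = 2048 (Konheim–Weiss)
Example (2,2,6,7) → sorted (2,2,6,7): b_i ≤ 3+i ∀i, a PF.

2048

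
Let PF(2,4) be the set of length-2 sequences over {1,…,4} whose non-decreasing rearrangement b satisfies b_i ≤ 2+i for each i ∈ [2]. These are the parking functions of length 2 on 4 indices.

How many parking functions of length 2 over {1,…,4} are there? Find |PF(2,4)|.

15

#PF = 3·5^1 = 3×5 = 15 (Pollak)
Check (3,3) → sorted (3,3): b_i ≤ 2+i ∀i, a PF.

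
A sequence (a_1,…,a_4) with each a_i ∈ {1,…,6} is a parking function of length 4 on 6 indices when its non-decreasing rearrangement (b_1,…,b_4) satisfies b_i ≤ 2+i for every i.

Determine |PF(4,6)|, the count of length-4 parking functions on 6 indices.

1029

|PF| = 3·7^3 = 3 · 343 = 1029 (Pollak)
One tuple (1,4,6,1) → sorted (1,1,4,6): b_i ≤ 2+i ∀i, a PF.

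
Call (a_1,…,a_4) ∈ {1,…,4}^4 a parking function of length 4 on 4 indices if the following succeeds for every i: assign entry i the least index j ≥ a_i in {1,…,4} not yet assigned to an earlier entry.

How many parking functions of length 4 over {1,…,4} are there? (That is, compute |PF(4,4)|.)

|PF(4,4)| = (4+1−4)·(4+1)^{4−1} = 1 · 125 = 125 (Konheim–Weiss)
Check (4,2,1,3) → sorted (1,2,3,4): b_i ≤ i ∀i, a PF.

125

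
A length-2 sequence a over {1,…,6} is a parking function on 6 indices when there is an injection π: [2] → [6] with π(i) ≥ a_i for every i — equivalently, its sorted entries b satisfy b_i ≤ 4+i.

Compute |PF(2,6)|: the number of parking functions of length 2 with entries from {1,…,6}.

35

#PF = (6−2+1)·(6+1)^(2−1) = 5 · 7 = 35 (Pollak)
Check (6,5) → sorted (5,6): b_i ≤ 4+i ∀i, a PF.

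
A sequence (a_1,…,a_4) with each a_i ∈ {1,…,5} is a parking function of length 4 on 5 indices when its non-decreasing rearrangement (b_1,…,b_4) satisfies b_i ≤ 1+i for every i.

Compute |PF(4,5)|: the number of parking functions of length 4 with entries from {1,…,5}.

432

Count = (5+1−4)·(5+1)^{4−1} = 2 · 216 = 432 (Konheim–Weiss)
E.g. (2,5,3,2) → sorted (2,2,3,5): b_i ≤ 1+i ∀i, a PF.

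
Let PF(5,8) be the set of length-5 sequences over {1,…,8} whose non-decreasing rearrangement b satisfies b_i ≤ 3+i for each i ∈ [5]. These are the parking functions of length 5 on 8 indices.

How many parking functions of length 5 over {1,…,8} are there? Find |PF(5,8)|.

|PF| = (8+1−5)·(8+1)^{5−1} = 4 · 6561 = 26244 [KW]
E.g. (4,8,1,1,6) → sorted (1,1,4,6,8): b_i ≤ 3+i ∀i, a PF.

26244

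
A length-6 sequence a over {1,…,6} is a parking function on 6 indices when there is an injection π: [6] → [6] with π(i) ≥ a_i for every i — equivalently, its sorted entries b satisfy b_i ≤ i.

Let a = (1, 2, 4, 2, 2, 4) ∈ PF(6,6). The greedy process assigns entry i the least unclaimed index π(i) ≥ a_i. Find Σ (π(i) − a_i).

Σπ(i) = 1+…+6 = 21; Σa = 1+2+4+2+2+4 = 15; disp = 21−15 = 6.

6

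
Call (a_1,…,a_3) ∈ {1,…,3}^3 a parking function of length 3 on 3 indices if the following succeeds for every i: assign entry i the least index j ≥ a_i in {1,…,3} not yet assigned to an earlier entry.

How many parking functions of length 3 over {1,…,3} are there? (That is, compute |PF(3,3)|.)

|PF| = (3−3+1)·(3+1)^(3−1) = 1 · 16 = 16
One tuple (1,3,2) → sorted (1,2,3): b_i ≤ i ∀i, a PF.

16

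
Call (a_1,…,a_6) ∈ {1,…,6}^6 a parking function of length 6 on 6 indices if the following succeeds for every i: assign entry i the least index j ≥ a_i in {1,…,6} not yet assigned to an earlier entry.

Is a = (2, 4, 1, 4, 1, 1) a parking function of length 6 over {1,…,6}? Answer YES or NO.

YES

Order a: b = (1, 1, 1, 2, 4, 4).
  b_1=1 ≤ 1
  b_2=1 ≤ 2
  b_3=1 ≤ 3
  b_4=2 ≤ 4
  b_5=4 ≤ 5
  b_6=4 ≤ 6
All bounds hold ⇒ YES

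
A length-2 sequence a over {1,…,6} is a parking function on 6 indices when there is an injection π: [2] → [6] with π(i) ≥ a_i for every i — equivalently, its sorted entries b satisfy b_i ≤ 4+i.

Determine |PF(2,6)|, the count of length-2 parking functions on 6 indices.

|PF| = 5·7^1 = 5 · 7 = 35 (Konheim–Weiss)
Check (4,4) → sorted (4,4): b_i ≤ 4+i ∀i, a PF.

35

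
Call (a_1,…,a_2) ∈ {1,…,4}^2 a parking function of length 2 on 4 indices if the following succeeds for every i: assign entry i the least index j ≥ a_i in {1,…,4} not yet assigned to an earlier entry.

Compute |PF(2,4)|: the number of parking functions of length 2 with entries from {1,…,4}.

15

|PF(2,4)| = (4−2+1)·(4+1)^(2−1) = 3×5 = 15
E.g. (3,2) → sorted (2,3): b_i ≤ 2+i ∀i, a PF.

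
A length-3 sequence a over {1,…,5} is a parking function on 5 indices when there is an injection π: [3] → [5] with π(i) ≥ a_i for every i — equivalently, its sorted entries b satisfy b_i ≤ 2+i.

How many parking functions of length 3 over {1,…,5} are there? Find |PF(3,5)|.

108

|PF| = 3·6^2 = 3 · 36 = 108
Example (1,4,4) → sorted (1,4,4): b_i ≤ 2+i ∀i, a PF.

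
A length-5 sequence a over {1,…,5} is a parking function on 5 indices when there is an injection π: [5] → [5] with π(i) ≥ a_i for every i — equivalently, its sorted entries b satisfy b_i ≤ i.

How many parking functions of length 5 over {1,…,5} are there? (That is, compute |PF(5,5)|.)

1296

|PF(5,5)| = (6−5)·6^(5−1) = 1 · 1296 = 1296
E.g. (4,2,3,1,4) → sorted (1,2,3,4,4): b_i ≤ i ∀i, a PF.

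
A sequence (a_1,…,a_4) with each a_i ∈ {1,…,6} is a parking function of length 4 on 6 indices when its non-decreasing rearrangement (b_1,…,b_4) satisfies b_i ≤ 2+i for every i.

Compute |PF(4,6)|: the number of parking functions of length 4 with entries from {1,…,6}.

1029

|PF| = (7−4)·7^(4−1) = 3 · 343 = 1029 [KW]
Check (4,1,6,2) → sorted (1,2,4,6): b_i ≤ 2+i ∀i, a PF.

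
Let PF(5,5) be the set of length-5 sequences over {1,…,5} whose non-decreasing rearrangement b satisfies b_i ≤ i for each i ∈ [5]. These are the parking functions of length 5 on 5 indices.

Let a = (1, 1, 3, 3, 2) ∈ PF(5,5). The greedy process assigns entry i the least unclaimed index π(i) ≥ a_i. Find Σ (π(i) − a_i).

5

Σπ = 15 ({1..5} each once); Σa = 1+1+3+3+2 = 10; disp = 15−10 = 5.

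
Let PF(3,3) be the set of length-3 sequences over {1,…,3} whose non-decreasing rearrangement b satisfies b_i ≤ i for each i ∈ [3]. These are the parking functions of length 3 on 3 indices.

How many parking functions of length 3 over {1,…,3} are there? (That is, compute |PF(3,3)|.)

16

Count = (4−3)·4^(3−1) = 1·16 = 16 (Pollak)
E.g. (3,2,1) → sorted (1,2,3): b_i ≤ i ∀i, a PF.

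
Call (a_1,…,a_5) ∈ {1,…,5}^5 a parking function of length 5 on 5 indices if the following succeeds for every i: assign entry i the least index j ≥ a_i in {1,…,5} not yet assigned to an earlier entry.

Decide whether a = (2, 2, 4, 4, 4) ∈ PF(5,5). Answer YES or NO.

Order a: b = (2, 2, 4, 4, 4).
  b_1=2 > 1
  fails at i=1 ⇒ NO

NO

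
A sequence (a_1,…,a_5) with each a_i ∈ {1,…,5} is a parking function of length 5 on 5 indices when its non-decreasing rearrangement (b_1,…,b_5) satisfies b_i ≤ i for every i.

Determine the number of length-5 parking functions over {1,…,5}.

1296

|PF| = (5−5+1)·(5+1)^(5−1) = 1·1296 = 1296 (Pollak)
Check (5,2,3,4,1) → sorted (1,2,3,4,5): b_i ≤ i ∀i, a PF.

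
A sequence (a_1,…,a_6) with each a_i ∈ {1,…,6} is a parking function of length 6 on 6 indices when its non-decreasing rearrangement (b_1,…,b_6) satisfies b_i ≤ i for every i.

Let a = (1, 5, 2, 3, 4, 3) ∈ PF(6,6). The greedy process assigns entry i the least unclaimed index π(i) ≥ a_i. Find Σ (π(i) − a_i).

Σπ(i) = 1+…+6 = 21; Σa = 1+5+2+3+4+3 = 18; disp = 21−18 = 3.

3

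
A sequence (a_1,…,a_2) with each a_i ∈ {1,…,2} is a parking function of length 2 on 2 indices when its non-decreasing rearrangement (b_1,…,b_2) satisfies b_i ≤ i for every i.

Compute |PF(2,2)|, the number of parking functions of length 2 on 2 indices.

#PF = (3−2)·3^(2−1) = 1·3 = 3 (Konheim–Weiss)
Example (2,1) → sorted (1,2): b_i ≤ i ∀i, a PF.

3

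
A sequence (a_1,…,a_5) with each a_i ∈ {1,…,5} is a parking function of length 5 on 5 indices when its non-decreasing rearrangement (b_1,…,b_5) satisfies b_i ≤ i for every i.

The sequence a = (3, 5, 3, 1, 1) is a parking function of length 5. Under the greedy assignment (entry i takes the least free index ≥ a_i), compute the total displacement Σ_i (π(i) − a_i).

2

Σπ(i) = 1+…+5 = 15; Σa = 3+5+3+1+1 = 13; disp = 15−13 = 2.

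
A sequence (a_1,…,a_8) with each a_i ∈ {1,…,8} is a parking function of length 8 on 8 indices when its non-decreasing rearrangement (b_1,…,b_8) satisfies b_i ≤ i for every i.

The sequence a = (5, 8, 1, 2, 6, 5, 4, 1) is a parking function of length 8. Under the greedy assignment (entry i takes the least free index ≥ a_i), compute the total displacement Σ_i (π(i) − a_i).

Σπ = 36 ({1..8} each once); Σa = 5+8+1+2+6+5+4+1 = 32; disp = 36−32 = 4.

4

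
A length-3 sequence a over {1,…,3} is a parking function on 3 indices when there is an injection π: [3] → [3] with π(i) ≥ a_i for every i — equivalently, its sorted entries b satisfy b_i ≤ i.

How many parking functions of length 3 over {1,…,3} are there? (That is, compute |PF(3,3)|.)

16

Count = (4−3)·4^(3−1) = 1·16 = 16 (Pollak)
E.g. (1,1,3) → sorted (1,1,3): b_i ≤ i ∀i, a PF.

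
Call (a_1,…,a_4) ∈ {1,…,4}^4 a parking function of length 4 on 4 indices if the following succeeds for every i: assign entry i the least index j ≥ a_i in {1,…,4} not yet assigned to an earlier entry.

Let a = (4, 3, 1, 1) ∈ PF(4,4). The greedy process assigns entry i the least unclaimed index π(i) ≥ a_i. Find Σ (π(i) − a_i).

1

Σπ = 4·5/2 = 10 (π permutes [4]); Σa = 4+3+1+1 = 9; disp = 10−9 = 1.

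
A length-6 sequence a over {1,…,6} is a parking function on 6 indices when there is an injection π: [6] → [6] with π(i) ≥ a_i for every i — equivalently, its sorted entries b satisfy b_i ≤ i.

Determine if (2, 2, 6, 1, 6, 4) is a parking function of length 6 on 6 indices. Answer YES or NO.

Sorted: b = (1, 2, 2, 4, 6, 6).
  b_1=1 ≤ 1
  b_2=2 ≤ 2
  b_3=2 ≤ 3
  b_4=4 ≤ 4
  b_5=6 > 5
  fails at i=5 ⇒ NO

NO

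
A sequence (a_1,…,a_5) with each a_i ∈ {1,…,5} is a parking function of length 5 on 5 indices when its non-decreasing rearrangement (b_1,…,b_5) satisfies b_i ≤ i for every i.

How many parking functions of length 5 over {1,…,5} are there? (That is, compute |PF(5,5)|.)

#PF = 1·6^4 = 1 · 1296 = 1296 [KW]
One tuple (1,4,1,3,2) → sorted (1,1,2,3,4): b_i ≤ i ∀i, a PF.

1296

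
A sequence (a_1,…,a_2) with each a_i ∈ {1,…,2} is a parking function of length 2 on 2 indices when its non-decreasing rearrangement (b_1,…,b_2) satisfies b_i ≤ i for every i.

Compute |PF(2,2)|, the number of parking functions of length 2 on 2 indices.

|PF(2,2)| = (2+1−2)·(2+1)^{2−1} = 1×3 = 3
One tuple (2,1) → sorted (1,2): b_i ≤ i ∀i, a PF.

3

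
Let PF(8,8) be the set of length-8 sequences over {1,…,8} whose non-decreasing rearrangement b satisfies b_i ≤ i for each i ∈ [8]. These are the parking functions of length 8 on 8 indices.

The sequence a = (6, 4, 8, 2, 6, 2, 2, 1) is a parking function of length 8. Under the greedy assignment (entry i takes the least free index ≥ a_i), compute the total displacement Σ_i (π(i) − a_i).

5

Σπ = 8·9/2 = 36 (π permutes [8]); Σa = 6+4+8+2+6+2+2+1 = 31; disp = 36−31 = 5.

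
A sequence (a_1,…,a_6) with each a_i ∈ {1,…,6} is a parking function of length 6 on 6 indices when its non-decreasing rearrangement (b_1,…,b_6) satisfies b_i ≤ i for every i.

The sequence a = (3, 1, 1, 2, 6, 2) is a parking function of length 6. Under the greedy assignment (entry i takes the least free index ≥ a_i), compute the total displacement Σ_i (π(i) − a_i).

6

Σπ = 6·7/2 = 21 (π permutes [6]); Σa = 3+1+1+2+6+2 = 15; disp = 21−15 = 6.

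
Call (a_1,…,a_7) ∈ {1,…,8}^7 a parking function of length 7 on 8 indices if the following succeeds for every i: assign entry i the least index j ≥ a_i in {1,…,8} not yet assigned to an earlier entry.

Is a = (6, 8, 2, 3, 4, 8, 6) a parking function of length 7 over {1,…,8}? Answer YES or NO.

NO

Sorted: b = (2, 3, 4, 6, 6, 8, 8).
  b_1=2 ≤ 2
  b_2=3 ≤ 3
  b_3=4 ≤ 4
  b_4=6 > 5
  fails at i=4 ⇒ NO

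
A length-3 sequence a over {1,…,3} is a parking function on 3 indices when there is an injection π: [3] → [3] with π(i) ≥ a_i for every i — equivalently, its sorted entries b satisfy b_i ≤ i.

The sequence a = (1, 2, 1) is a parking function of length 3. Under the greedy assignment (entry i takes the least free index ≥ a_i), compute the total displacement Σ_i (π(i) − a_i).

Σπ(i) = 1+…+3 = 6; Σa = 1+2+1 = 4; disp = 6−4 = 2.

2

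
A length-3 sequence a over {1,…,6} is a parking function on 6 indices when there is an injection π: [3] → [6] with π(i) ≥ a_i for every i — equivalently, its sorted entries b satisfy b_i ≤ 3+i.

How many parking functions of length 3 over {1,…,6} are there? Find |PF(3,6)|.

196

|PF| = 4·7^2 = 4 · 49 = 196 [KW]
One tuple (6,3,4) → sorted (3,4,6): b_i ≤ 3+i ∀i, a PF.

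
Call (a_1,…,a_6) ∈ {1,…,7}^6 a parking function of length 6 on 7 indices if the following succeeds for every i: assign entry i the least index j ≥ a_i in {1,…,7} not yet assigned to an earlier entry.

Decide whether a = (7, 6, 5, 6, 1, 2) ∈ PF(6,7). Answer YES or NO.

Order a: b = (1, 2, 5, 6, 6, 7).
  b_1=1 ≤ 2
  b_2=2 ≤ 3
  b_3=5 > 4
  fails at i=3 ⇒ NO

NO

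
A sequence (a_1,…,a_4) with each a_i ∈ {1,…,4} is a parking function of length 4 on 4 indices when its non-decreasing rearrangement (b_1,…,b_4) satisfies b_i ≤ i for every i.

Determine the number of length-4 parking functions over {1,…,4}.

125

|PF| = (5−4)·5^(4−1) = 1×125 = 125 (Konheim–Weiss)
E.g. (4,1,2,2) → sorted (1,2,2,4): b_i ≤ i ∀i, a PF.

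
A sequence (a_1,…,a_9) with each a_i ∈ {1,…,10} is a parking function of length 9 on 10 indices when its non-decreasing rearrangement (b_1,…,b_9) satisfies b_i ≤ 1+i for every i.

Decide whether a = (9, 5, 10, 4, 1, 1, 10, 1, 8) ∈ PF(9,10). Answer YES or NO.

Order a: b = (1, 1, 1, 4, 5, 8, 9, 10, 10).
  b_1=1 ≤ 2
  b_2=1 ≤ 3
  b_3=1 ≤ 4
  b_4=4 ≤ 5
  b_5=5 ≤ 6
  b_6=8 > 7
  fails at i=6 ⇒ NO

NO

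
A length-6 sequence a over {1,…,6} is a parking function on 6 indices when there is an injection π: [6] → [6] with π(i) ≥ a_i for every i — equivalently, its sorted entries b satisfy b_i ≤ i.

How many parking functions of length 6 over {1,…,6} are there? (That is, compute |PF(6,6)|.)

16807

#PF = (6−6+1)·(6+1)^(6−1) = 1·16807 = 16807 (Konheim–Weiss)
Example (2,4,1,3,5,4) → sorted (1,2,3,4,4,5): b_i ≤ i ∀i, a PF.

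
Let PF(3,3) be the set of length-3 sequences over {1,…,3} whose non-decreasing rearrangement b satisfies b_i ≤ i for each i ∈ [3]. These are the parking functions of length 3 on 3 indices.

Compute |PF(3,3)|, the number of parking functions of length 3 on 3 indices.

|PF(3,3)| = (3−3+1)·(3+1)^(3−1) = 1×16 = 16 (Konheim–Weiss)
One tuple (3,1,1) → sorted (1,1,3): b_i ≤ i ∀i, a PF.

16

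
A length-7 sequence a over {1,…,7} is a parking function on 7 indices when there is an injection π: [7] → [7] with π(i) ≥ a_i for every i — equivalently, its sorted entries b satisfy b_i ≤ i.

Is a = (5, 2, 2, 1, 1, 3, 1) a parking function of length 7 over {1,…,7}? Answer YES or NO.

Rearranged: b = (1, 1, 1, 2, 2, 3, 5).
  b_1=1 ≤ 1
  b_2=1 ≤ 2
  b_3=1 ≤ 3
  b_4=2 ≤ 4
  b_5=2 ≤ 5
  b_6=3 ≤ 6
  b_7=5 ≤ 7
All bounds hold ⇒ YES

YES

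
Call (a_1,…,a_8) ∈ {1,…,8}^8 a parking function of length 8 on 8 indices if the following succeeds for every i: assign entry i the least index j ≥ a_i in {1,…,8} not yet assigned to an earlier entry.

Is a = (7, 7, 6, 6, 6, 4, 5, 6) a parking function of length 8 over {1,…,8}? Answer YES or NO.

NO

Order a: b = (4, 5, 6, 6, 6, 6, 7, 7).
  b_1=4 > 1
  fails at i=1 ⇒ NO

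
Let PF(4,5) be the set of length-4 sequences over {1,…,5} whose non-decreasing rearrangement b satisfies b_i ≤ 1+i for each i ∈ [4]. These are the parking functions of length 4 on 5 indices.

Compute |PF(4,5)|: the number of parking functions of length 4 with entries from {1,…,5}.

|PF| = (5+1−4)·(5+1)^{4−1} = 2×216 = 432 [KW]
E.g. (5,3,1,3) → sorted (1,3,3,5): b_i ≤ 1+i ∀i, a PF.

432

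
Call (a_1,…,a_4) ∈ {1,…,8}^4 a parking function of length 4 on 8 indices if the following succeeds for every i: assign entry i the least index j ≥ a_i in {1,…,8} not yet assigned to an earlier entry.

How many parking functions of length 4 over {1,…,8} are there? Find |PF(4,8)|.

|PF| = (9−4)·9^(4−1) = 5·729 = 3645 (Konheim–Weiss)
One tuple (8,2,5,5) → sorted (2,5,5,8): b_i ≤ 4+i ∀i, a PF.

3645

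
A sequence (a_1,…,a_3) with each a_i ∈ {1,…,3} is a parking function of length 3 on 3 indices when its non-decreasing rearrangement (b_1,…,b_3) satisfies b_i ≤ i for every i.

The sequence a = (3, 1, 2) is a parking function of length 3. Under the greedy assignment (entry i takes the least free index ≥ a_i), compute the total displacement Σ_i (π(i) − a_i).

0

Σπ = 6 ({1..3} each once); Σa = 3+1+2 = 6; disp = 6−6 = 0.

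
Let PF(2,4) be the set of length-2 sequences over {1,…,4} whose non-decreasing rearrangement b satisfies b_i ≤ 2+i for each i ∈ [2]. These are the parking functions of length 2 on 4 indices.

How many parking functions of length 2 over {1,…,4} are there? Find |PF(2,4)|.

|PF(2,4)| = (4−2+1)·(4+1)^(2−1) = 3×5 = 15 (Konheim–Weiss)
Example (1,4) → sorted (1,4): b_i ≤ 2+i ∀i, a PF.

15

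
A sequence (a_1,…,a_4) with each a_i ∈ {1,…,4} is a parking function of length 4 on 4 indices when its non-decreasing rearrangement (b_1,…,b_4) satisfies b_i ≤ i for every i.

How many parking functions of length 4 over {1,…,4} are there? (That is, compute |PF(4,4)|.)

125

Count = 1·5^3 = 1×125 = 125 (Pollak)
Check (1,4,3,2) → sorted (1,2,3,4): b_i ≤ i ∀i, a PF.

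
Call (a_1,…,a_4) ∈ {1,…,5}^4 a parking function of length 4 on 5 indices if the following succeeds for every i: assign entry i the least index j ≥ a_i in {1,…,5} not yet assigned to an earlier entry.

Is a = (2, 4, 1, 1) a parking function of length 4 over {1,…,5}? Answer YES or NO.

Rearranged: b = (1, 1, 2, 4).
  b_1=1 ≤ 2
  b_2=1 ≤ 3
  b_3=2 ≤ 4
  b_4=4 ≤ 5
All bounds hold ⇒ YES

YES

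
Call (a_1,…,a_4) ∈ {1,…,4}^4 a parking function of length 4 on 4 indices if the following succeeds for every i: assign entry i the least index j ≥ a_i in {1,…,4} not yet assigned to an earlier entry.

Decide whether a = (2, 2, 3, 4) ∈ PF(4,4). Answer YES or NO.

NO

Sorted: b = (2, 2, 3, 4).
  b_1=2 > 1
  fails at i=1 ⇒ NO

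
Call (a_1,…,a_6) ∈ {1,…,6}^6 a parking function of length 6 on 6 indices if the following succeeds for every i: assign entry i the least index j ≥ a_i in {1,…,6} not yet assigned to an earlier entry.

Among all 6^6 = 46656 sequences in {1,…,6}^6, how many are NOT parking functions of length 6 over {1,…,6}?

#PF = 1·7^5 = 1·16807 = 16807 [KW]
Check (2,5,6,1,6,2) → sorted (1,2,2,5,6,6): b_4=5>4, not a PF.
So 46656 − 16807 = 29849 fail.

29849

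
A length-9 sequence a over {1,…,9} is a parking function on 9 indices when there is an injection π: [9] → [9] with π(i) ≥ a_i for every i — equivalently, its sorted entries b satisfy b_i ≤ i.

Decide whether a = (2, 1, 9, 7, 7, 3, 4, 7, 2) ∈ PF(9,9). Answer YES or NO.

Sorted: b = (1, 2, 2, 3, 4, 7, 7, 7, 9).
  b_1=1 ≤ 1
  b_2=2 ≤ 2
  b_3=2 ≤ 3
  b_4=3 ≤ 4
  b_5=4 ≤ 5
  b_6=7 > 6
  fails at i=6 ⇒ NO

NO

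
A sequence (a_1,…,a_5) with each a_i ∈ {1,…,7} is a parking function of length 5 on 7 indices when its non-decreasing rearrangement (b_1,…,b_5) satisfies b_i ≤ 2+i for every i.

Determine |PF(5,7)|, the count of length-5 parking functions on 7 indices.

12288

|PF| = (7+1−5)·(7+1)^{5−1} = 3 · 4096 = 12288
Example (7,4,2,5,3) → sorted (2,3,4,5,7): b_i ≤ 2+i ∀i, a PF.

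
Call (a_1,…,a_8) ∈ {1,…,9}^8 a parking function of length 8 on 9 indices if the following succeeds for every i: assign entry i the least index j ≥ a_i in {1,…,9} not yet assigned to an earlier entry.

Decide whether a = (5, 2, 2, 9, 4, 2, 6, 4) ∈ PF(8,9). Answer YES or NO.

YES

Rearranged: b = (2, 2, 2, 4, 4, 5, 6, 9).
  b_1=2 ≤ 2
  b_2=2 ≤ 3
  b_3=2 ≤ 4
  b_4=4 ≤ 5
  b_5=4 ≤ 6
  b_6=5 ≤ 7
  b_7=6 ≤ 8
  b_8=9 ≤ 9
All bounds hold ⇒ YES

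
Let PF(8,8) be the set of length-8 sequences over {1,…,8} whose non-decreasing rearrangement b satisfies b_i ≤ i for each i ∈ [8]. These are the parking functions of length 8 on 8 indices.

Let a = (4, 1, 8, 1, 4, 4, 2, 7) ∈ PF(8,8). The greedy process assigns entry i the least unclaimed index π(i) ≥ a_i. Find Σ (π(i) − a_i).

5

Σπ = 8·9/2 = 36 (π permutes [8]); Σa = 4+1+8+1+4+4+2+7 = 31; disp = 36−31 = 5.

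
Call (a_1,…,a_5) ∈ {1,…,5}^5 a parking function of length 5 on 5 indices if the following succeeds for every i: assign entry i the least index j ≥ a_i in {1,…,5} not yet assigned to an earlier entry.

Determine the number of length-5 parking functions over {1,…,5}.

1296

#PF = (5−5+1)·(5+1)^(5−1) = 1×1296 = 1296 [KW]
Example (3,2,2,2,1) → sorted (1,2,2,2,3): b_i ≤ i ∀i, a PF.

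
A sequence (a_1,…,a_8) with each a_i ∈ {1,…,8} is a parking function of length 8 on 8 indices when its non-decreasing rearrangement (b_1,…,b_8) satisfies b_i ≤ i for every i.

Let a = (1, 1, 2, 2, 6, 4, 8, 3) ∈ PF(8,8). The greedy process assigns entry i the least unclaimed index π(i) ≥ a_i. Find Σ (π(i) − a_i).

9

Σπ(i) = 1+…+8 = 36; Σa = 1+1+2+2+6+4+8+3 = 27; disp = 36−27 = 9.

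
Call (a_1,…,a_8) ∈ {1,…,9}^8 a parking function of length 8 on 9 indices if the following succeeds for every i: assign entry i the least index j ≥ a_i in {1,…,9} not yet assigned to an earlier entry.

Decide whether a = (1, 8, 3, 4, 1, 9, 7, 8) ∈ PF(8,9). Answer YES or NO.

Rearranged: b = (1, 1, 3, 4, 7, 8, 8, 9).
  b_1=1 ≤ 2
  b_2=1 ≤ 3
  b_3=3 ≤ 4
  b_4=4 ≤ 5
  b_5=7 > 6
  fails at i=5 ⇒ NO

NO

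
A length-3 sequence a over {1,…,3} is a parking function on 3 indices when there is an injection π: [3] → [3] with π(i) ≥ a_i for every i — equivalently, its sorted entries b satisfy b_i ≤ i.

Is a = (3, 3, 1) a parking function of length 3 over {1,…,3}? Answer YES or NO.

Rearranged: b = (1, 3, 3).
  b_1=1 ≤ 1
  b_2=3 > 2
  fails at i=2 ⇒ NO

NO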